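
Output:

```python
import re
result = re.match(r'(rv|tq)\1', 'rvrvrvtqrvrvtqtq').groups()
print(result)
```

The match spans [0:4] → 'rvrv'.
Captured: group 1 = 'rv'.

('rv',)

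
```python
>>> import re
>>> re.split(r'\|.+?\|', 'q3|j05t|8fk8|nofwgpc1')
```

Because the quantifier is non-greedy, it stops expanding at the earliest point where the rest of the pattern can succeed.
Matches to split on: at [2:8] → '|j05t|'.
Splitting on the pattern gives 2 pieces.

['q3', '8fk8|nofwgpc1']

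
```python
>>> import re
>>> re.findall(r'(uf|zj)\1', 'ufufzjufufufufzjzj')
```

['uf', 'uf', 'uf', 'zj']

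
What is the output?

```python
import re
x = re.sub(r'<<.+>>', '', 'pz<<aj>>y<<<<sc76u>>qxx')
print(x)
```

pzqxx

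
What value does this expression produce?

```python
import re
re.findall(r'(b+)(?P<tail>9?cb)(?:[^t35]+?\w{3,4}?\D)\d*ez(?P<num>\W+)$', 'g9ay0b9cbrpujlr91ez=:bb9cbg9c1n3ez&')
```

Pattern: one or more of a literal 'b' (captured); then optionally a literal '9', then the literal 'cb' (captured as 'tail'); then one or more of any character except [t35] (lazy), then 3 to 4 of a word character (lazy), then a non-digit (non-capturing group); then zero or more of a digit, then the literal 'ez'; then one or more of a non-word character (captured as 'num'); then anchored at the end.
3 groups means the one result is a tuple of 3 captured strings — 1 here.

[('b', '9cb', '&')]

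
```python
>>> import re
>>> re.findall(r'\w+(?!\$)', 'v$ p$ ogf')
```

`(?!…)`/`(?<!…)` only lets a position through if the neighbouring text does NOT match; no characters are consumed.
Walking the string: at [6:9] → 'ogf'.
`findall` yields the raw match text (1 of them) because the pattern has no groups.

['ogf']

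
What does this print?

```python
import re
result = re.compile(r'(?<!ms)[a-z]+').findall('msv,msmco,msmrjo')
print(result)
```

['msv', 'msmco', 'msmrjo']

A negative assertion filters positions out without eating any characters.
Scanning left to right: at [0:3] → 'msv'; at [4:9] → 'msmco'; at [10:16] → 'msmrjo'.
`findall` yields the raw match text (3 of them) because the pattern has no groups.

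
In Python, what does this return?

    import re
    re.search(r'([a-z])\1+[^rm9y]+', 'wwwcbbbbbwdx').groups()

After group 1 captures some text, `\1` only succeeds where that same text appears again.
`re.search` tries every starting position until one works.
The match spans [0:12] → 'wwwcbbbbbwdx'.
Captured: group 1 = 'w'.

('w',)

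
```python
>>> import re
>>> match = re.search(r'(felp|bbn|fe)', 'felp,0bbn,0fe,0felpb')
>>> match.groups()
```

`|` is ordered: at each position the engine commits to the first alternative that works.
`search` walks the string left to right and returns the first match it finds.
The match spans [0:4] → 'felp'.
Captured: group 1 = 'felp'.

('felp',)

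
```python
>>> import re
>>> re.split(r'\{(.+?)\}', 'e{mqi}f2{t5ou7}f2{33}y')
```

['e', 'mqi', 'f2', 't5ou7', 'f2', '33', 'y']

A `+?`/`*?`/`{m,n}?` starts at its minimum and grows only as far as needed for what follows to match.
Matches to split on: at [1:6] → '{mqi}'; at [8:15] → '{t5ou7}'; at [17:21] → '{33}'.
Because the pattern has a capturing group, `split` also inserts each captured text between the pieces.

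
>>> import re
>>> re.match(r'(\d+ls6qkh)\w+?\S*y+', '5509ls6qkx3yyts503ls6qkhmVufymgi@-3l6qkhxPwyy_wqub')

Pattern: one or more of a digit, then the literal 'ls6', then the literal 'qkh' (captured); then one or more of a word character (lazy), then zero or more of a non-whitespace character; then one or more of a literal 'y'.
`match` is anchored at position 0; if the pattern doesn't fit there, it returns None.
Here the string doesn't start with a match, so the call returns None.

None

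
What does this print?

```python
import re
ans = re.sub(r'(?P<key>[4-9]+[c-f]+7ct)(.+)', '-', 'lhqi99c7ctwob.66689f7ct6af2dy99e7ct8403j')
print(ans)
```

The pattern matches one or more of a character in [4-9], then one or more of a character in [c-f], then the literal '7ct' (captured as 'key'); then one or more of any character (captured).
Matches: at [4:40] → '99c7ctwob.66689f7ct6af2dy99e7ct8403j'.
Every occurrence is swapped for '-'.

lhqi-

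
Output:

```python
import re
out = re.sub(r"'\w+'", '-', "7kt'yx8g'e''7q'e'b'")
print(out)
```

7kt-e'-e-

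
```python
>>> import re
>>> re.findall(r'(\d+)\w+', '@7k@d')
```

This matches one or more of a digit (captured); then one or more of a word character.
Walking the string: at [1:3] match '7k', group 1 = '7'.
With a single group, `findall` returns only what that group captured — 1 item.

['7']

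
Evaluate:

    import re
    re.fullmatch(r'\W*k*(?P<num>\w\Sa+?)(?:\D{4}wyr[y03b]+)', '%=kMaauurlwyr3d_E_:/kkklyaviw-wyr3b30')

None

The pattern matches zero or more of a non-word character, then zero or more of the literal 'k'; then a word character, then a non-whitespace character, then one or more of a literal 'a' (lazy) (captured as 'num'); then exactly 4 of a non-digit, then the literal 'wyr', then one or more of one of [y03b] (non-capturing group).
`re.fullmatch` requires the pattern to consume the entire string.
Here the string isn't matched end-to-end, so the call returns None.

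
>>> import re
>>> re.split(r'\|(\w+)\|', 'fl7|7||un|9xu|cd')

['fl7', '7', '', 'un', '9xu|cd']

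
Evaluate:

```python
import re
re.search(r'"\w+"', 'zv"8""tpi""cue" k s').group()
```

'"8"'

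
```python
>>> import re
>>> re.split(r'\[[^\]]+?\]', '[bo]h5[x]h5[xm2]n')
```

Matches to split on: at [0:4] → '[bo]'; at [6:9] → '[x]'; at [11:16] → '[xm2]'.
Splitting on the pattern gives 4 pieces.

['', 'h5', 'h5', 'n']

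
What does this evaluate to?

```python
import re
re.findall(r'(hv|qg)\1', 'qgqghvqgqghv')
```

A backreference is literal: `\1` must see the identical characters the first group matched.
Walking the string: at [0:4] match 'qgqg', group 1 = 'qg'; at [6:10] match 'qgqg', group 1 = 'qg'.
One capturing group, so `findall` returns just the captured substring from each match — 2 in all.

['qg', 'qg']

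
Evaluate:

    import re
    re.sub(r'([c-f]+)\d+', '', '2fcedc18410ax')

'2ax'

This matches one or more of a character in [c-f] (captured); then one or more of a digit.
Matches: at [1:11] → 'fcedc18410'.
Each match is replaced by ''.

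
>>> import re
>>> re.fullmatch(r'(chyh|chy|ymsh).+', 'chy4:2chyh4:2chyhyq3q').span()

`re.fullmatch` requires the pattern to consume the entire string.
The match spans [0:21] → 'chy4:2chyh4:2chyhyq3q'.
Captured: group 1 = 'chy'.

(0, 21)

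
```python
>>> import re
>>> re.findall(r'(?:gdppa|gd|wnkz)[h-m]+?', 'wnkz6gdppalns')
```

['gdppal']

No capturing groups, so `findall` returns the 1 full match string.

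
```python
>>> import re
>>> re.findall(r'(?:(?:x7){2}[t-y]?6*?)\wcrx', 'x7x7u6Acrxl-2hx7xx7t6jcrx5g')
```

This matches the literal 'x7' repeated 2 times, then optionally a character in [t-y], then zero or more of a literal '6' (lazy) (non-capturing group); then a word character, then the literal 'crx'.
Matches: at [0:10] → 'x7x7u6Acrx'.
With no groups in the pattern, `findall` gives back each whole match — 1 here.

['x7x7u6Acrx']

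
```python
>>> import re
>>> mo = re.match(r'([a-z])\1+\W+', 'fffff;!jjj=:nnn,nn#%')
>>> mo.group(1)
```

'f'

The backreference `\1` re-matches whatever the first group consumed, character for character.
With `match`, the pattern is implicitly anchored at the beginning.
The match spans [0:7] → 'fffff;!'.
Captured: group 1 = 'f'.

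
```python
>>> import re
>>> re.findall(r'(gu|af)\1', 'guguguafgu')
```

['gu']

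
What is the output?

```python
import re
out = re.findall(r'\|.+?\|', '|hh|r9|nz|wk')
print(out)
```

With the lazy modifier that quantifier settles for the fewest repetitions that let the rest of the pattern succeed (the atoms after it are unaffected and can still be greedy).
`findall` yields the raw match text (2 of them) because the pattern has no groups.

['|hh|', '|nz|']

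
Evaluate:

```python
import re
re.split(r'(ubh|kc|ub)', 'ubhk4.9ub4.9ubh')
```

['', 'ubh', 'k4.9', 'ub', '4.9', 'ubh', '']

The regex engine tests alternatives in the order written; an earlier branch that matches wins even if a later one would match more.
Matches to split on: at [0:3] → 'ubh'; at [7:9] → 'ub'; at [12:15] → 'ubh'.
Because the pattern has a capturing group, `split` also inserts each captured text between the pieces.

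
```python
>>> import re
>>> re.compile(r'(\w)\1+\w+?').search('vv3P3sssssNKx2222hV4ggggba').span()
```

A backreference is literal: `\1` must see the identical characters the first group matched.
The match spans [0:3] → 'vv3'.

(0, 3)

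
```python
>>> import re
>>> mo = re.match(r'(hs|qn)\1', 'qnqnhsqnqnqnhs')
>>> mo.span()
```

(0, 4)

With `match`, the pattern is implicitly anchored at the beginning.
The match spans [0:4] → 'qnqn'.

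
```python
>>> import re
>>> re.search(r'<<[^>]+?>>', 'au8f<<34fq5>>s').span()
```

(4, 13)

The match spans [4:13] → '<<34fq5>>'.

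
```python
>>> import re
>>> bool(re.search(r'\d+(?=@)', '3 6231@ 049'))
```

Because the assertion is zero-width, the text it checks is not consumed and won't appear in the result.
`search` walks the string left to right and returns the first match it finds.
The match spans [2:6] → '6231'.

True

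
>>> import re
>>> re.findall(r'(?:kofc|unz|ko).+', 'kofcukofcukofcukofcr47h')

Matches: at [0:23] → 'kofcukofcukofcukofcr47h'.
Since nothing is captured, `findall` lists the 1 matched substring directly.

['kofcukofcukofcukofcr47h']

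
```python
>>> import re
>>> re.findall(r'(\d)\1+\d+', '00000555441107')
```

`\1` has to match the exact text group 1 already captured.
Walking the string: at [0:14] match '00000555441107', group 1 = '0'.
Because there's exactly one group, `findall` drops the full match and keeps group 1 from the one hit.

['0']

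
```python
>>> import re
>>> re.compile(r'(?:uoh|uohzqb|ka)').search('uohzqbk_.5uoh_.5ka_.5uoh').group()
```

'uoh'

`|` is ordered: at each position the engine commits to the first alternative that works.
`re.search` scans for the first position where the pattern succeeds.
The match spans [0:3] → 'uoh'.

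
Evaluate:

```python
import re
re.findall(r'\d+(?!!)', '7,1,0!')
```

['7', '1']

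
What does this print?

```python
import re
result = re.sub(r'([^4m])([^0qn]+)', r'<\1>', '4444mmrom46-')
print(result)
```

4444mm<r>

This matches any character except [4m] (captured); then one or more of any character except [0qn] (captured).
Matches: at [6:12] → 'rom46-'.
Each match is replaced using the text its own group 1 captured.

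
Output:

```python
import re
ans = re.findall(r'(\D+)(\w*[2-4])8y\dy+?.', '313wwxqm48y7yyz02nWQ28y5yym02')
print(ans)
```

[('wwxqm', '48y7yyz02nWQ2')]

Pattern: one or more of a non-digit (captured); then zero or more of a word character, then a character in [2-4] (captured); then the literal '8y', then a digit; then one or more of a literal 'y' (lazy), then any character.
Scanning left to right: at [3:26] match 'wwxqm48y7yyz02nWQ28y5yy', groups = ('wwxqm', '48y7yyz02nWQ2').
Multiple groups make `findall` return tuples — one 2-tuple for the one match.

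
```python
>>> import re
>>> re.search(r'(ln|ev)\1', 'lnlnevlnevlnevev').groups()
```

('ln',)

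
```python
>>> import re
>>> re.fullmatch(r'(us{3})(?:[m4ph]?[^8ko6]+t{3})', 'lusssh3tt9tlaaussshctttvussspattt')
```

None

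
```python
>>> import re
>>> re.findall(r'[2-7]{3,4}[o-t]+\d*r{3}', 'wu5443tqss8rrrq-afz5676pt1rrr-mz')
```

Pattern: 3 to 4 of a character in [2-7], then one or more of a character in [o-t]; then zero or more of a digit, then exactly 3 of a literal 'r'.
No capturing groups, so `findall` returns the 2 full match strings.

['5443tqss8rrr', '5676pt1rrr']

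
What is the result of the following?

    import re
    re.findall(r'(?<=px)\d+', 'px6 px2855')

['6', '2855']

Because the assertion is zero-width, the text it checks is not consumed and won't appear in the result.
Scanning left to right: at [2:3] → '6'; at [6:10] → '2855'.
Since nothing is captured, `findall` lists the 2 matched substrings directly.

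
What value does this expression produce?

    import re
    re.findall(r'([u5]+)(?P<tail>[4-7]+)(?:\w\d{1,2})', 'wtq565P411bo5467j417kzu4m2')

[('5', '65'), ('5', '467'), ('u', '4')]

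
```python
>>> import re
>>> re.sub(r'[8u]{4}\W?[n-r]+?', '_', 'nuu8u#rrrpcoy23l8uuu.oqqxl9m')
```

Pattern: exactly 4 of one of [8u], then optionally a non-word character; then one or more of a character in [n-r] (lazy).
Because the quantifier is non-greedy, it stops expanding at the earliest point where the rest of the pattern can succeed.
Matches: at [1:7] → 'uu8u#r'; at [16:22] → '8uuu.o'.
Every occurrence is swapped for '_'.

'n_rrpcoy23l_qqxl9m'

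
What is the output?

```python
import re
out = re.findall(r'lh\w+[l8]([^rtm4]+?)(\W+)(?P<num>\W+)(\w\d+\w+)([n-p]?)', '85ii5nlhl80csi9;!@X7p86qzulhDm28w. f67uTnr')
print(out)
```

[('0csi9', ';!', '@', 'X7p86qzulhDm28w', '')]

The `?` after the quantifier makes it lazy — it takes as little as possible before letting the rest of the pattern try.
`findall` packs the 5 group values into a tuple for every match.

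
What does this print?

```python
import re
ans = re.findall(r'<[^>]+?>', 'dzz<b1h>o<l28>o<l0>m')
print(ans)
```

No capturing groups, so `findall` returns the 3 full match strings.

['<b1h>', '<l28>', '<l0>']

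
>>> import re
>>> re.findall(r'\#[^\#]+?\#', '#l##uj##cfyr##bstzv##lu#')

['#l#', '#uj#', '#cfyr#', '#bstzv#', '#lu#']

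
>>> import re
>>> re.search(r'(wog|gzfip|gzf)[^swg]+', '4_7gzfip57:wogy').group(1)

'gzfip'

The match spans [3:11] → 'gzfip57:'.
Captured: group 1 = 'gzfip'.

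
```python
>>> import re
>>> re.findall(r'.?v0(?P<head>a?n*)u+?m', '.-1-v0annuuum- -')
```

['ann']

Pattern: optionally any character, then the literal 'v0'; then optionally a literal 'a', then zero or more of a literal 'n' (captured as 'head'); then one or more of a literal 'u' (lazy), then the literal 'm'.
Scanning left to right: at [3:13] match '-v0annuuum', group 1 = 'ann'.
One capturing group, so `findall` returns just the captured substring from the one match — 1 in all.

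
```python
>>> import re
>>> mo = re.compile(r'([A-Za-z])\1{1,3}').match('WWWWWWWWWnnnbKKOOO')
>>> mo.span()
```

(0, 4)

With `match`, the pattern is implicitly anchored at the beginning.
The match spans [0:4] → 'WWWW'.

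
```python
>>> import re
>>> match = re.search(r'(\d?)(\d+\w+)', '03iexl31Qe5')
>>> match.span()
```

(0, 11)

The match spans [0:11] → '03iexl31Qe5'.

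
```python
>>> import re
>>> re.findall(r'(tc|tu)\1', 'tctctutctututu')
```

`\1` has to match the exact text group 1 already captured.
`findall` collects group 1 from each match (2 total).

['tc', 'tu']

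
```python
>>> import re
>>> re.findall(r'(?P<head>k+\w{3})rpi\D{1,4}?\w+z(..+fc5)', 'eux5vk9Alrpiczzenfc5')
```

The pattern matches one or more of the literal 'k', then exactly 3 of a word character (captured as 'head'); then a literal 'r', then the literal 'pi', then 1 to 4 of a non-digit (lazy); then one or more of a word character, then a literal 'z'; then any character, then one or more of any character, then the literal 'fc5' (captured).
Walking the string: at [5:20] match 'k9Alrpiczzenfc5', groups = ('k9Al', 'enfc5').
`findall` packs the 2 group values into a tuple for every match.

[('k9Al', 'enfc5')]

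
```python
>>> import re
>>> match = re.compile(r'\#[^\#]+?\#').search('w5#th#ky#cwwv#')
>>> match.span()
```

(2, 6)

Unlike `match`, `search` isn't anchored — it looks for the pattern anywhere in the string.
The match spans [2:6] → '#th#'.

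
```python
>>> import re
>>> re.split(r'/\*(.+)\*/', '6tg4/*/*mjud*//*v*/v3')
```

['6tg4', '/*mjud*//*v', 'v3']

Matches to split on: at [4:19] → '/*/*mjud*//*v*/'.
The group in the pattern means `split` returns the separators' captures alongside the pieces.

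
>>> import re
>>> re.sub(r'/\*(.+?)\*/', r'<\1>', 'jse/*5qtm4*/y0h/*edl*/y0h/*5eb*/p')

A `+?`/`*?`/`{m,n}?` starts at its minimum and grows only as far as needed for what follows to match.
Matches: at [3:12] → '/*5qtm4*/'; at [15:22] → '/*edl*/'; at [25:32] → '/*5eb*/'.
Each match is replaced using the text its own group 1 captured.

'jse<5qtm4>y0h<edl>y0h<5eb>p'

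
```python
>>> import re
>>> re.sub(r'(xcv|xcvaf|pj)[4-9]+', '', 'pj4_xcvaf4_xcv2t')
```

'__xcv2t'

Matches: at [0:3] → 'pj4'; at [4:10] → 'xcvaf4'.
`sub` substitutes '' at each match site.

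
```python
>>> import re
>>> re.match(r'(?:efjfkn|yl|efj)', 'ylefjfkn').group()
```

With `match`, the pattern is implicitly anchored at the beginning.
The match spans [0:2] → 'yl'.

'yl'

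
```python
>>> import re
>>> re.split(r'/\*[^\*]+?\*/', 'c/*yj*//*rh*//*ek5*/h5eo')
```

Matches to split on: at [1:7] → '/*yj*/'; at [7:13] → '/*rh*/'; at [13:20] → '/*ek5*/'.
The string is cut at each match, leaving 4 pieces.

['c', '', '', 'h5eo']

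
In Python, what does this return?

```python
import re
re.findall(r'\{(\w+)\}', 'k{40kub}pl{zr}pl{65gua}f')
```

Because there's exactly one group, `findall` drops the full match and keeps group 1 from each hit.

['40kub', 'zr', '65gua']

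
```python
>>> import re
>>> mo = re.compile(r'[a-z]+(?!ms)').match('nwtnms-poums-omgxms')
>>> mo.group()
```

'nwtnms'

Because the assertion is negative and zero-width, positions next to the forbidden text are skipped.
`match` is anchored at position 0; if the pattern doesn't fit there, it returns None.
The match spans [0:6] → 'nwtnms'.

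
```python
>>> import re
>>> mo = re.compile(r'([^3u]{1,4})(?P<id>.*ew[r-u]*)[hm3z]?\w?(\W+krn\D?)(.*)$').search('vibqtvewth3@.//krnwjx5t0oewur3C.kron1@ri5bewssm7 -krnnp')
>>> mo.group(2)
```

The match spans [0:55] → 'vibqtvewth3@.//krnwjx5t0oewur3C.kron1@ri5bewssm7 -krnnp'.
Captured: group 1 = 'vibq', group 2 = 'tvewth3@.//krnwjx5t0oewur3C.kron1@ri5bewss', group 3 = ' -krnn', group 4 = 'p'.

'tvewth3@.//krnwjx5t0oewur3C.kron1@ri5bewss'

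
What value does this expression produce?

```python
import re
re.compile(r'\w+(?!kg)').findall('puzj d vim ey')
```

['puzj', 'd', 'vim', 'ey']

Because the assertion is negative and zero-width, positions next to the forbidden text are skipped.
Walking the string: at [0:4] → 'puzj'; at [5:6] → 'd'; at [7:10] → 'vim'; at [11:13] → 'ey'.
`findall` yields the raw match text (4 of them) because the pattern has no groups.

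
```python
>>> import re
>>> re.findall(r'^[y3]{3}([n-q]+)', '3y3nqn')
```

This matches anchored at the start of the string; then exactly 3 of one of [y3]; then one or more of a character in [n-q] (captured).
Matches: at [0:6] match '3y3nqn', group 1 = 'nqn'.
One capturing group, so `findall` returns just the captured substring from the one match — 1 in all.

['nqn']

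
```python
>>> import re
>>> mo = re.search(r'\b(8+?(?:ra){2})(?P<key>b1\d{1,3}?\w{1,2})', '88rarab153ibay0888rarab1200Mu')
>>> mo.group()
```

'88rarab153i'

A `+?`/`*?`/`{m,n}?` starts at its minimum and grows only as far as needed for what follows to match.
The match spans [0:11] → '88rarab153i'.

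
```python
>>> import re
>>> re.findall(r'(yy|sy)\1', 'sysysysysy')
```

['sy', 'sy']

`\1` has to match the exact text group 1 already captured.
Walking the string: at [0:4] match 'sysy', group 1 = 'sy'; at [4:8] match 'sysy', group 1 = 'sy'.
One capturing group, so `findall` returns just the captured substring from each match — 2 in all.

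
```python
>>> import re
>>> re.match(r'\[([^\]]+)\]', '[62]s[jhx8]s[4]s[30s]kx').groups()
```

The match spans [0:4] → '[62]'.
Captured: group 1 = '62'.

('62',)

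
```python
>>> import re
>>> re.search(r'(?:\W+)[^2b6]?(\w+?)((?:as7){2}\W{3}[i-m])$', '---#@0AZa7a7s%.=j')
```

The pattern matches one or more of a non-word character (non-capturing group); then optionally any character except [2b6]; then one or more of a word character (lazy) (captured); then the literal 'as7' repeated 2 times, then exactly 3 of a non-word character, then a character in [i-m] (captured); then anchored at the end.
Here nothing in the string fits, so the call returns None.

None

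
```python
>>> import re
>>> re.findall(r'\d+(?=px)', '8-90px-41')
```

Because the assertion is zero-width, the text it checks is not consumed and won't appear in the result.
Walking the string: at [2:4] → '90'.
`findall` yields the raw match text (1 of them) because the pattern has no groups.

['90']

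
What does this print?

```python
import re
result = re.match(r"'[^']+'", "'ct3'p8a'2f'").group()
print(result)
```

'ct3'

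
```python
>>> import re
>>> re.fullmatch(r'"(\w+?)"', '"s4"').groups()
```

('s4',)

The match spans [0:4] → '"s4"'.
Captured: group 1 = 's4'.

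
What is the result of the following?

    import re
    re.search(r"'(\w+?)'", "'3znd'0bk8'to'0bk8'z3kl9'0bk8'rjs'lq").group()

"'3znd'"

`search` walks the string left to right and returns the first match it finds.
The match spans [0:6] → "'3znd'".
Captured: group 1 = '3znd'.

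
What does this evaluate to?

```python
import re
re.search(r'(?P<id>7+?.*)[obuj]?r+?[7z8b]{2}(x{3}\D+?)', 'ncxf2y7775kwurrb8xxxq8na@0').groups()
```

The match spans [6:21] → '7775kwurrb8xxxq'.
Captured: group 1 = '7775kwur', group 2 = 'xxxq'.

('7775kwur', 'xxxq')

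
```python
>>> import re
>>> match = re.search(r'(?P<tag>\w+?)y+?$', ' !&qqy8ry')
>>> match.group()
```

'qqy8ry'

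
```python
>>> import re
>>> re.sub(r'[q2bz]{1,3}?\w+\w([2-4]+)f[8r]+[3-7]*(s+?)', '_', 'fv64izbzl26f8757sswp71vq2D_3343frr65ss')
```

This matches 1 to 3 of one of [q2bz] (lazy), then one or more of a word character, then a word character; then one or more of a character in [2-4] (captured); then the literal 'f', then one or more of one of [8r], then zero or more of a character in [3-7]; then one or more of a literal 's' (lazy) (captured).
Matches: at [5:37] → 'zbzl26f8757sswp71vq2D_3343frr65s'.
Every occurrence is swapped for '_'.

'fv64i_s'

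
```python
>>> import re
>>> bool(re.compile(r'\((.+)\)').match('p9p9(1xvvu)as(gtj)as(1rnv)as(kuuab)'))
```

False

`match` is anchored at position 0; if the pattern doesn't fit there, it returns None.
Here the string doesn't start with a match, so the call returns None, and `bool(None)` is False.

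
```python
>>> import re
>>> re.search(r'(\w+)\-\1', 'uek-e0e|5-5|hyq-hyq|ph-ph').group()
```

`\1` is not a pattern — it's the concrete string captured by group 1, re-applied verbatim.
Unlike `match`, `search` isn't anchored — it looks for the pattern anywhere in the string.
The match spans [8:11] → '5-5'.
Captured: group 1 = '5'.

'5-5'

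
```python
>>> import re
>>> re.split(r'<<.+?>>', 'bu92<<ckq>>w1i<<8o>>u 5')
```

['bu92', 'w1i', 'u 5']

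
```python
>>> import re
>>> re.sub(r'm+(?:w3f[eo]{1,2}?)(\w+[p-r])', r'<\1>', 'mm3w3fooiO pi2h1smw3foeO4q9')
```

'mm3w3fooiO pi2h1s<eO4q>9'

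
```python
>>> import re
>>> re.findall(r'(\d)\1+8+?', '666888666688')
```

`\1` is not a pattern — it's the concrete string captured by group 1, re-applied verbatim.
Walking the string: at [0:4] match '6668', group 1 = '6'; at [6:11] match '66668', group 1 = '6'.
`findall` collects group 1 from each match (2 total).

['6', '6']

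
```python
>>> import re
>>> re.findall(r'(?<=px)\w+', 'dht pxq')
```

['q']

The lookaround is zero-width — it requires the adjacent text to match without consuming it, so the asserted text isn't part of the match.
Matches: at [6:7] → 'q'.
Since nothing is captured, `findall` lists the 1 matched substring directly.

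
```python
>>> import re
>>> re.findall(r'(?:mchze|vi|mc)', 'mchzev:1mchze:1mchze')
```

['mchze', 'mchze', 'mchze']

`|` is ordered: at each position the engine commits to the first alternative that works.
Scanning left to right: at [0:5] → 'mchze'; at [8:13] → 'mchze'; at [15:20] → 'mchze'.
With no groups in the pattern, `findall` gives back each whole match — 3 here.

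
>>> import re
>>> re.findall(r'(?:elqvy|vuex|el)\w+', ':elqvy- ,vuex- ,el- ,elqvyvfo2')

No capturing groups, so `findall` returns the 2 full match strings.

['elqvy', 'elqvyvfo2']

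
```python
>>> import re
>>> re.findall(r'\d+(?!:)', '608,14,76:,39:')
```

['608', '14', '7', '3']

The negative lookahead/lookbehind blocks any match where the forbidden context is present.
Matches: at [0:3] → '608'; at [4:6] → '14'; at [7:8] → '7'; at [11:12] → '3'.
No capturing groups, so `findall` returns the 4 full match strings.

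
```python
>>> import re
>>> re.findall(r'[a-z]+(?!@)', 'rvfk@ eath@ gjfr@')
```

['rvf', 'eat', 'gjf']

`(?!…)`/`(?<!…)` only lets a position through if the neighbouring text does NOT match; no characters are consumed.
No capturing groups, so `findall` returns the 3 full match strings.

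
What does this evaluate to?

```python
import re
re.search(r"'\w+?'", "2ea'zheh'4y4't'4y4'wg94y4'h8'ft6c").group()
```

"'zheh'"

The match spans [3:9] → "'zheh'".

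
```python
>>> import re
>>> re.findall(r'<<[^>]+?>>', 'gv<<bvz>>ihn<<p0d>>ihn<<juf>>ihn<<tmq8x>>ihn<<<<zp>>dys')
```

['<<bvz>>', '<<p0d>>', '<<juf>>', '<<tmq8x>>', '<<<<zp>>']

No capturing groups, so `findall` returns the 5 full match strings.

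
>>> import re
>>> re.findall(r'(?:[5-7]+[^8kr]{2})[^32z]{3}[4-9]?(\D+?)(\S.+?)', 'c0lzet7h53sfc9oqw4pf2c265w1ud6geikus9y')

[('o', 'qw'), ('g', 'ei')]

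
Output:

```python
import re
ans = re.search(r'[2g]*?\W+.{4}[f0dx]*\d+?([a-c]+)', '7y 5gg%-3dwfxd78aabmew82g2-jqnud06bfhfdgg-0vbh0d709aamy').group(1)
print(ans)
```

aab

The match spans [4:19] → 'gg%-3dwfxd78aab'.
Captured: group 1 = 'aab'.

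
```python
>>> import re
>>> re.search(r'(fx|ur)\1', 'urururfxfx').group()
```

'urur'

`\1` is not a pattern — it's the concrete string captured by group 1, re-applied verbatim.
`search` walks the string left to right and returns the first match it finds.
The match spans [0:4] → 'urur'.
Captured: group 1 = 'ur'.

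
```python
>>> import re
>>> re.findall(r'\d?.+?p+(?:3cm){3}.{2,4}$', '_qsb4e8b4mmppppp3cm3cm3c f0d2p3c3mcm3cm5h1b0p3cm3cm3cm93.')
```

The pattern matches optionally a digit; then one or more of any character (lazy); then one or more of a literal 'p', then the literal '3cm' repeated 3 times, then 2 to 4 of any character; then anchored at the end.
Matches: at [0:57] → '_qsb4e8b4mmppppp3cm3cm3c f0d2p3c3mcm3cm5h1b0p3cm3cm3cm93.'.
No capturing groups, so `findall` returns the 1 full match string.

['_qsb4e8b4mmppppp3cm3cm3c f0d2p3c3mcm3cm5h1b0p3cm3cm3cm93.']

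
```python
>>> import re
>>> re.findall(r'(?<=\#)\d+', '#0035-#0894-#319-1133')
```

The positive lookaround only admits positions where the adjacent text matches; those characters stay outside the span.
Walking the string: at [1:5] → '0035'; at [7:11] → '0894'; at [13:16] → '319'.
No capturing groups, so `findall` returns the 3 full match strings.

['0035', '0894', '319']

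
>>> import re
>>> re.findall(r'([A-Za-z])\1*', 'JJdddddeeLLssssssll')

After group 1 captures some text, `\1` only succeeds where that same text appears again.
Walking the string: at [0:2] match 'JJ', group 1 = 'J'; at [2:7] match 'ddddd', group 1 = 'd'; at [7:9] match 'ee', group 1 = 'e'; at [9:11] match 'LL', group 1 = 'L'; at [11:17] match 'ssssss', group 1 = 's'; ….
With a single group, `findall` returns only what that group captured — 6 items.

['J', 'd', 'e', 'L', 's', 'l']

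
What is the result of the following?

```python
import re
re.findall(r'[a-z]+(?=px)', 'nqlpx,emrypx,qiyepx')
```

Lookahead/lookbehind check context without consuming it, so the matched span excludes the asserted characters.
`findall` yields the raw match text (3 of them) because the pattern has no groups.

['nql', 'emry', 'qiye']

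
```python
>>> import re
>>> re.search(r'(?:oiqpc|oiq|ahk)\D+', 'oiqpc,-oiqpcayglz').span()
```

(0, 17)

The match spans [0:17] → 'oiqpc,-oiqpcayglz'.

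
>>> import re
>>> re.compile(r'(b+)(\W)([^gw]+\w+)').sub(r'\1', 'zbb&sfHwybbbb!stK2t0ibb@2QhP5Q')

Pattern: one or more of a literal 'b' (captured); then a non-word character (captured); then one or more of any character except [gw], then one or more of a word character (captured).
Each match is replaced using the text its own group 1 captured.

'zbb!stK2t0ibb'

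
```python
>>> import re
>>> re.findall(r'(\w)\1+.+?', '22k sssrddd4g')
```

['2', 's', 'd']

`\1` is not a pattern — it's the concrete string captured by group 1, re-applied verbatim.
Walking the string: at [0:3] match '22k', group 1 = '2'; at [4:8] match 'sssr', group 1 = 's'; at [8:12] match 'ddd4', group 1 = 'd'.
One capturing group, so `findall` returns just the captured substring from each match — 3 in all.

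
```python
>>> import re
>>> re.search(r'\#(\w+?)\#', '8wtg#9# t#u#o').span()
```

(4, 7)

`re.search` scans for the first position where the pattern succeeds.
The match spans [4:7] → '#9#'.
Captured: group 1 = '9'.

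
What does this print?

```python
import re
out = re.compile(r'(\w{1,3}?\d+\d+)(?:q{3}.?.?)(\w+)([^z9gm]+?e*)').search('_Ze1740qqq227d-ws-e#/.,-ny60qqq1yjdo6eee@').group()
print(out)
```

_Ze1740qqq227d-

This matches 1 to 3 of a word character (lazy), then one or more of a digit, then one or more of a digit (captured); then exactly 3 of a literal 'q', then optionally any character, then optionally any character (non-capturing group); then one or more of a word character (captured); then one or more of any character except [z9gm] (lazy), then zero or more of a literal 'e' (captured).
The match spans [0:15] → '_Ze1740qqq227d-'.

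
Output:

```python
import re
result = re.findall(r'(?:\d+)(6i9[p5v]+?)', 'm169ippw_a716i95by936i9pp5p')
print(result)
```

['6i95', '6i9p']

One capturing group, so `findall` returns just the captured substring from each match — 2 in all.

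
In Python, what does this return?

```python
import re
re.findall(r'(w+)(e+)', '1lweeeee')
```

[('w', 'eeeee')]

The pattern matches one or more of a literal 'w' (captured); then one or more of a literal 'e' (captured).
Matches: at [2:8] match 'weeeee', groups = ('w', 'eeeee').
Multiple groups make `findall` return tuples — one 2-tuple for the one match.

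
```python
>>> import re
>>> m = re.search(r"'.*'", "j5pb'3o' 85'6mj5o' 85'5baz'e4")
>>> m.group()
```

`re.search` scans for the first position where the pattern succeeds.
The match spans [4:27] → "'3o' 85'6mj5o' 85'5baz'".

"'3o' 85'6mj5o' 85'5baz'"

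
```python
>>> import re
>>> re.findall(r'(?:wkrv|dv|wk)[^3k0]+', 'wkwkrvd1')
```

No capturing groups, so `findall` returns the 1 full match string.

['wkw']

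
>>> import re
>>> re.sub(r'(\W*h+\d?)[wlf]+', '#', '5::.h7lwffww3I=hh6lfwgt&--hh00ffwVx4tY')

'5#3I#gt&--hh00ffwVx4tY'

Pattern: zero or more of a non-word character, then one or more of the literal 'h', then optionally a digit (captured); then one or more of one of [wlf].
Matches: at [1:12] → '::.h7lwffww'; at [14:21] → '=hh6lfw'.
Every occurrence is swapped for '#'.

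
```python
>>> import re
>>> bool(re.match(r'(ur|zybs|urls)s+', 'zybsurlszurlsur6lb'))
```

False

With `match`, the pattern is implicitly anchored at the beginning.
Here the pattern fails at index 0, so the call returns None, and `bool(None)` is False.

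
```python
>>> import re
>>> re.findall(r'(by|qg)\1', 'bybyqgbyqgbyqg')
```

A backreference is literal: `\1` must see the identical characters the first group matched.
`findall` collects group 1 from the one match (1 total).

['by']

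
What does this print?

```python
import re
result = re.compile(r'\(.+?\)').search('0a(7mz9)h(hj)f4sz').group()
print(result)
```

(7mz9)

`re.search` tries every starting position until one works.
The match spans [2:8] → '(7mz9)'.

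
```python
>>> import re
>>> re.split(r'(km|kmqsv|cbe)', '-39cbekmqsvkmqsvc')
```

['-39', 'cbe', '', 'km', 'qsv', 'km', 'qsvc']

Alternation tries branches left to right and keeps the first one that lets the overall match succeed at that position.
`re.split` interleaves the captured-group text with the surrounding fragments.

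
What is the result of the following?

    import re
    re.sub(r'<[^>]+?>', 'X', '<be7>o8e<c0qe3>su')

Matches: at [0:5] → '<be7>'; at [8:15] → '<c0qe3>'.
`sub` substitutes 'X' at each match site.

'Xo8eXsu'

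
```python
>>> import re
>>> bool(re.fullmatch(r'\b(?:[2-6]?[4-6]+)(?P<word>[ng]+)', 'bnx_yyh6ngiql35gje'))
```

False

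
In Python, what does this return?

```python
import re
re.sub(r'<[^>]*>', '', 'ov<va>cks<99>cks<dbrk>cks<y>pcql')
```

'ovckscksckspcql'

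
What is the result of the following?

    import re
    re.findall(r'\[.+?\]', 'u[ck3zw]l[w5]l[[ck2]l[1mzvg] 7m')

['[ck3zw]', '[w5]', '[[ck2]', '[1mzvg]']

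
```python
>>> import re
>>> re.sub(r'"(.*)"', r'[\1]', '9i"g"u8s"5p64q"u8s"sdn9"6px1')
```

'9i[g"u8s"5p64q"u8s"sdn9]6px1'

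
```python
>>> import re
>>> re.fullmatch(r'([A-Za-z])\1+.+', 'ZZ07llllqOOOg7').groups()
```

`\1` has to match the exact text group 1 already captured.
`fullmatch` succeeds only if the pattern covers the string from start to end.
The match spans [0:14] → 'ZZ07llllqOOOg7'.
Captured: group 1 = 'Z'.

('Z',)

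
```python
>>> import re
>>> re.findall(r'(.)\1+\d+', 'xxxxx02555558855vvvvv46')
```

['x', 'v']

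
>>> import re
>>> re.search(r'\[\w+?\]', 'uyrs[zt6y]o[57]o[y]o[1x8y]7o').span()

(4, 10)

`re.search` tries every starting position until one works.
The match spans [4:10] → '[zt6y]'.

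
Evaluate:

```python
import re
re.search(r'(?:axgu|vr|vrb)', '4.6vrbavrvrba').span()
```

(3, 5)

Branches in `(...|...)` are attempted left-to-right; the first branch that allows the whole pattern to succeed is taken.
`search` walks the string left to right and returns the first match it finds.
The match spans [3:5] → 'vr'.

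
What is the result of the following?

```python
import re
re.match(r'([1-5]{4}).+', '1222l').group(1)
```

The pattern matches exactly 4 of a character in [1-5] (captured); then one or more of any character.
`re.match` only tries the pattern at the start of the string.
The match spans [0:5] → '1222l'.
Captured: group 1 = '1222'.

'1222'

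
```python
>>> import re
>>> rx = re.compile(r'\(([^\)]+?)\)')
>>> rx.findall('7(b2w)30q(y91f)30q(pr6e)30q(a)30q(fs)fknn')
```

['b2w', 'y91f', 'pr6e', 'a', 'fs']

Walking the string: at [1:6] match '(b2w)', group 1 = 'b2w'; at [9:15] match '(y91f)', group 1 = 'y91f'; at [18:24] match '(pr6e)', group 1 = 'pr6e'; at [27:30] match '(a)', group 1 = 'a'; at [33:37] match '(fs)', group 1 = 'fs'.
Because there's exactly one group, `findall` drops the full match and keeps group 1 from each hit.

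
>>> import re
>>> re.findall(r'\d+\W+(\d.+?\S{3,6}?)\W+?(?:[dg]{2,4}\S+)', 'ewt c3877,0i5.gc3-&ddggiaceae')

['0i5.gc3']

This matches one or more of a digit, then one or more of a non-word character; then a digit, then one or more of any character (lazy), then 3 to 6 of a non-whitespace character (lazy) (captured); then one or more of a non-word character (lazy); then 2 to 4 of one of [dg], then one or more of a non-whitespace character (non-capturing group).
With the lazy modifier that quantifier settles for the fewest repetitions that let the rest of the pattern succeed (the atoms after it are unaffected and can still be greedy).
Scanning left to right: at [5:29] match '3877,0i5.gc3-&ddggiaceae', group 1 = '0i5.gc3'.
Because there's exactly one group, `findall` drops the full match and keeps group 1 from the one hit.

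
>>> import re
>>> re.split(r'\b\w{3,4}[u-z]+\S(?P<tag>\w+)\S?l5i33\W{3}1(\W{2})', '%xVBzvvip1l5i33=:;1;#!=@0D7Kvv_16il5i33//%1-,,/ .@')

This matches a word boundary (`\b`, zero-width); then 3 to 4 of a word character, then one or more of a character in [u-z], then a non-whitespace character; then one or more of a word character (captured as 'tag'); then optionally a non-whitespace character, then the literal 'l5'; then the literal 'i33', then exactly 3 of a non-word character, then a literal '1'; then exactly 2 of a non-word character (captured).
Matches to split on: at [1:21] → 'xVBzvvip1l5i33=:;1;#'; at [24:45] → '0D7Kvv_16il5i33//%1-,'.
`re.split` interleaves the captured-group text with the surrounding fragments.

['%', 'p1', ';#', '!=@', '16i', '-,', ',/ .@']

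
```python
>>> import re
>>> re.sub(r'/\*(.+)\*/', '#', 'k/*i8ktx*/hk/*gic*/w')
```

'k#w'

Matches: at [1:19] → '/*i8ktx*/hk/*gic*/'.
`sub` substitutes '#' at each match site.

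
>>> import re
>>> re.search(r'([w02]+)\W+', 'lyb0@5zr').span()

(3, 5)

This matches one or more of one of [w02] (captured); then one or more of a non-word character.
`re.search` tries every starting position until one works.
The match spans [3:5] → '0@'.
Captured: group 1 = '0'.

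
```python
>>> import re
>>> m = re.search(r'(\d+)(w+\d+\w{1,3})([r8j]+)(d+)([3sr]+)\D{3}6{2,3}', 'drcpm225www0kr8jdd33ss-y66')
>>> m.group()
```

'225www0kr8jdd33ss-y66'

The match spans [5:26] → '225www0kr8jdd33ss-y66'.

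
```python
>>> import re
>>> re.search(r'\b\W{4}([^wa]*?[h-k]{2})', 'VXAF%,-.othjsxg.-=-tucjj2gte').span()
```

(4, 12)

Pattern: a word boundary (`\b`, zero-width); then exactly 4 of a non-word character; then zero or more of any character except [wa] (lazy), then exactly 2 of a character in [h-k] (captured).
A `+?`/`*?`/`{m,n}?` starts at its minimum and grows only as far as needed for what follows to match.
`re.search` scans for the first position where the pattern succeeds.
The match spans [4:12] → '%,-.othj'.
Captured: group 1 = 'othj'.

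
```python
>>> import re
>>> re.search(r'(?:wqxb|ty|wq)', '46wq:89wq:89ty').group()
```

The match spans [2:4] → 'wq'.

'wq'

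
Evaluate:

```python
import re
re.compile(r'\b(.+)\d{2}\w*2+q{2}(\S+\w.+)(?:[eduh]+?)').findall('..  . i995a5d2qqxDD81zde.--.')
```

[('i9', 'xDD81zd')]

Pattern: a word boundary (`\b`, zero-width); then one or more of any character (captured); then exactly 2 of a digit, then zero or more of a word character, then one or more of a literal '2'; then exactly 2 of a literal 'q'; then one or more of a non-whitespace character, then a word character, then one or more of any character (captured); then one or more of one of [eduh] (lazy) (non-capturing group).
Walking the string: at [6:24] match 'i995a5d2qqxDD81zde', groups = ('i9', 'xDD81zd').
`findall` packs the 2 group values into a tuple for every match.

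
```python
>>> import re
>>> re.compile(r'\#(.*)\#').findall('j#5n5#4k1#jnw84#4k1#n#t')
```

['5n5#4k1#jnw84#4k1#n']

One capturing group, so `findall` returns just the captured substring from the one match — 1 in all.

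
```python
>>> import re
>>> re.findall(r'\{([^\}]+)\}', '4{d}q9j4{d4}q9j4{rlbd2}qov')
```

Walking the string: at [1:4] match '{d}', group 1 = 'd'; at [8:12] match '{d4}', group 1 = 'd4'; at [16:23] match '{rlbd2}', group 1 = 'rlbd2'.
`findall` collects group 1 from each match (3 total).

['d', 'd4', 'rlbd2']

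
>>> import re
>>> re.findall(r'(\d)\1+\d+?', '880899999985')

The backreference `\1` re-matches whatever the first group consumed, character for character.
Scanning left to right: at [0:3] match '880', group 1 = '8'; at [4:11] match '9999998', group 1 = '9'.
`findall` collects group 1 from each match (2 total).

['8', '9']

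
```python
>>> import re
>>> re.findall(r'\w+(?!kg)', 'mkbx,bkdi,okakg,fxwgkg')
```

Because the assertion is negative and zero-width, positions next to the forbidden text are skipped.
Since nothing is captured, `findall` lists the 4 matched substrings directly.

['mkbx', 'bkdi', 'okakg', 'fxwgkg']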